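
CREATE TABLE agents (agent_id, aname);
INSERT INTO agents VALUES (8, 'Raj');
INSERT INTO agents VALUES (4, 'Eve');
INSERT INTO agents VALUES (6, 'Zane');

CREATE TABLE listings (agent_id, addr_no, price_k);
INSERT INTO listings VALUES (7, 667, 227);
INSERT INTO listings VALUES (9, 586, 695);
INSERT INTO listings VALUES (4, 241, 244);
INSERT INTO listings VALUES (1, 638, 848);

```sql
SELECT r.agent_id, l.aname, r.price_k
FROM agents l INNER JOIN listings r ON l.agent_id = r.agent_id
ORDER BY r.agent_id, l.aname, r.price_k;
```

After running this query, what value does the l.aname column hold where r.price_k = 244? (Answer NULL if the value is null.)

Eve

INNER JOIN keeps only pairs where the ON condition holds.
Matching on l.agent_id = r.agent_id.
- l row (agent_id=8): no match → dropped.
- l row (agent_id=4): matches 1 r row(s) → 1 output row(s).
- l row (agent_id=6): no match → dropped.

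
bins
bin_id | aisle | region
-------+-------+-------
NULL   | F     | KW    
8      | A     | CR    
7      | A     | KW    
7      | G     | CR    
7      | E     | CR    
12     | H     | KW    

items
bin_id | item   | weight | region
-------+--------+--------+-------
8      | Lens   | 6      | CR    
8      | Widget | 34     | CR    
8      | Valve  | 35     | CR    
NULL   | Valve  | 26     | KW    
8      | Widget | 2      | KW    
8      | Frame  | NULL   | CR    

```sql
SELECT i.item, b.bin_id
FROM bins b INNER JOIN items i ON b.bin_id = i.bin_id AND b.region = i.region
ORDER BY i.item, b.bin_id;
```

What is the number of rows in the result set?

4

INNER JOIN keeps only pairs where the ON condition holds.
Matching on b.bin_id = i.bin_id AND b.region = i.region. A NULL in a compared column never satisfies the condition.
Matched pairs: 4.
Total: 4 rows.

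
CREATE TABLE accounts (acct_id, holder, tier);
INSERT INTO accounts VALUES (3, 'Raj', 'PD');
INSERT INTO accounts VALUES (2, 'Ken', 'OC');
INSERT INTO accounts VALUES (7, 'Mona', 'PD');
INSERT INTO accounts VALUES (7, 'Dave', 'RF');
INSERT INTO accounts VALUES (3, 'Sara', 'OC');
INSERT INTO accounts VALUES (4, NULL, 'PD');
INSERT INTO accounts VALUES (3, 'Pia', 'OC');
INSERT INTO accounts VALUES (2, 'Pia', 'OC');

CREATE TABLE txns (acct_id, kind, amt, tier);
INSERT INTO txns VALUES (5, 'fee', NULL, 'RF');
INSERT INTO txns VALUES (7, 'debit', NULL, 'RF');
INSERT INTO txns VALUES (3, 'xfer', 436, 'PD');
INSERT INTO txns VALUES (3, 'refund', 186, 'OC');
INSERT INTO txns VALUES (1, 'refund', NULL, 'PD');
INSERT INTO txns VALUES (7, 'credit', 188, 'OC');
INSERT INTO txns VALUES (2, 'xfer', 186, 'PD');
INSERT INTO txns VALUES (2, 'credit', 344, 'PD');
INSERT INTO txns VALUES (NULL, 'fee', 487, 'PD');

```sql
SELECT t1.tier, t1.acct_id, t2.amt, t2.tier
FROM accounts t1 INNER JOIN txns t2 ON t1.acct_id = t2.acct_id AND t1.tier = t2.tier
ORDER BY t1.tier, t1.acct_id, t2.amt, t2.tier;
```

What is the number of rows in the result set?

INNER JOIN keeps only pairs where the ON condition holds.
Matching on t1.acct_id = t2.acct_id AND t1.tier = t2.tier. A NULL in a compared column never satisfies the condition.
- t1[0] acct_id=3, tier=PD → 1 match(es) in t2 → 1 row(s).
- t1[1] acct_id=2, tier=OC → no match; dropped.
- t1[2] acct_id=7, tier=PD → no match; dropped.
- t1[3] acct_id=7, tier=RF → 1 match(es) in t2 → 1 row(s).
- t1[4] acct_id=3, tier=OC → 1 match(es) in t2 → 1 row(s).
- t1[5] acct_id=4, tier=PD → no match; dropped.
- t1[6] acct_id=3, tier=OC → 1 match(es) in t2 → 1 row(s).
- t1[7] acct_id=2, tier=OC → no match; dropped.
Total: 4 rows.

4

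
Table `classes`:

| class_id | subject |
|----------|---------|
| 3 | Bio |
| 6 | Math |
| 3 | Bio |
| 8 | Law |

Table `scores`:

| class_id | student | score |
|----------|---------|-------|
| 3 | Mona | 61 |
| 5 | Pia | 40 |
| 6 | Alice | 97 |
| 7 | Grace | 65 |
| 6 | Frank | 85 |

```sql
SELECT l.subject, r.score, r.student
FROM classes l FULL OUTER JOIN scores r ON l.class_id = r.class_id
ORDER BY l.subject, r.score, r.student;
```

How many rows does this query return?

7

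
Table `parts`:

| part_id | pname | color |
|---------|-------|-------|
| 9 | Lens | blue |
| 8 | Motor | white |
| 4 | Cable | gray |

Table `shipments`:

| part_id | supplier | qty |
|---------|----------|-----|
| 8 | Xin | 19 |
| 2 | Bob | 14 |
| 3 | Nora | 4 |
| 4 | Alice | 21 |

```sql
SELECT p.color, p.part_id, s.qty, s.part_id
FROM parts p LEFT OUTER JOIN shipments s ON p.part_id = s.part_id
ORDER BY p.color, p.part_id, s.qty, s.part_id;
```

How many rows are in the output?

3

LEFT JOIN keeps every row from `parts`; unmatched rows get NULL for `shipments`'s columns.
Matching on p.part_id = s.part_id.
- p row (part_id=9): no match → kept, s columns NULL.
- p row (part_id=8): matches 1 s row(s) → 1 output row(s).
- p row (part_id=4): matches 1 s row(s) → 1 output row(s).
Total: 2 matched + 1 padded = 3 rows.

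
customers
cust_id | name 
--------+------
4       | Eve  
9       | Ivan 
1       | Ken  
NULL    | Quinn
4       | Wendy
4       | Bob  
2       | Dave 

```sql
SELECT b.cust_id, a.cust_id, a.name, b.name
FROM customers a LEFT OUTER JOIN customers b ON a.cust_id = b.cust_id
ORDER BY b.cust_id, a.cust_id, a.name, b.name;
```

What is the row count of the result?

13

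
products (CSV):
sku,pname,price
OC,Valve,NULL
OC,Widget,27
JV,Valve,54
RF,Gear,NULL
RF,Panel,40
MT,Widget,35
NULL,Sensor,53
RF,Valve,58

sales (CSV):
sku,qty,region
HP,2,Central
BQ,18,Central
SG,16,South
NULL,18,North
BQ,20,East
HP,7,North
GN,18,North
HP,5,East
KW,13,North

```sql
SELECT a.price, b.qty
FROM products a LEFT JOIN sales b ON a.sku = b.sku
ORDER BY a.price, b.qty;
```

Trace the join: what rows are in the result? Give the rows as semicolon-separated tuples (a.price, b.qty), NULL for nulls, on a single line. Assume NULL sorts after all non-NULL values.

(27, NULL); (35, NULL); (40, NULL); (53, NULL); (54, NULL); (58, NULL); (NULL, NULL); (NULL, NULL)

LEFT JOIN keeps every row from `products`; unmatched rows get NULL for `sales`'s columns.
Matching on a.sku = b.sku. A NULL in a compared column never satisfies the condition.
Matched pairs: 0; unmatched a rows kept: 8.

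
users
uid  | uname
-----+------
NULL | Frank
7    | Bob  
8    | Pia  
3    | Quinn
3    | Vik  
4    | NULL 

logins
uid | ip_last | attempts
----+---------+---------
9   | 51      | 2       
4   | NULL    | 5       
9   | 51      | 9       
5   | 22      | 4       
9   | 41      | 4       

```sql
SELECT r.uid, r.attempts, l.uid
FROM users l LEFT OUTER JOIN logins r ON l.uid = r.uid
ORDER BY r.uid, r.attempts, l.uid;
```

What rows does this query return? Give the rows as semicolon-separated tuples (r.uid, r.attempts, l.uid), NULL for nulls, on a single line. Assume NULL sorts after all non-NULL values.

LEFT JOIN keeps every row from `users`; unmatched rows get NULL for `logins`'s columns.
Matching on l.uid = r.uid. A NULL in a compared column never satisfies the condition.
- uid=NULL: no r row matches, row kept with r columns NULL.
- uid=7: no r row matches, row kept with r columns NULL.
- uid=8: no r row matches, row kept with r columns NULL.
- uid=3: no r row matches, row kept with r columns NULL.
- uid=3: no r row matches, row kept with r columns NULL.
- uid=4: 1 matching r row(s), so 1 row(s) emitted.
After projecting and ordering:
r.uid | r.attempts | l.uid
4 | 5 | 4
NULL | NULL | 3
NULL | NULL | 3
NULL | NULL | 7
NULL | NULL | 8
NULL | NULL | NULL

(4, 5, 4); (NULL, NULL, 3); (NULL, NULL, 3); (NULL, NULL, 7); (NULL, NULL, 8); (NULL, NULL, NULL)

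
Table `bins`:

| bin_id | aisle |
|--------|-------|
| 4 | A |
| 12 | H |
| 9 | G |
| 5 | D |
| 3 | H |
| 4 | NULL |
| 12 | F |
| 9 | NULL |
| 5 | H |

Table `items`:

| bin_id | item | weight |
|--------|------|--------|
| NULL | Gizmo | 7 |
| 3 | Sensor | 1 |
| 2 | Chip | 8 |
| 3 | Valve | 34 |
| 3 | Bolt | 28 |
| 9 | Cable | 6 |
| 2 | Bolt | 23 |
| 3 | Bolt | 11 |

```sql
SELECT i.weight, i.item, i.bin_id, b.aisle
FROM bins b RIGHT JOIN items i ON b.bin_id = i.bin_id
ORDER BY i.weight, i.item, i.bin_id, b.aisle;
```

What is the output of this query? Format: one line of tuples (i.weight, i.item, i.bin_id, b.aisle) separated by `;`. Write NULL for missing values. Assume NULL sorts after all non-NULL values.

(1, Sensor, 3, H); (6, Cable, 9, G); (6, Cable, 9, NULL); (7, Gizmo, NULL, NULL); (8, Chip, 2, NULL); (11, Bolt, 3, H); (23, Bolt, 2, NULL); (28, Bolt, 3, H); (34, Valve, 3, H)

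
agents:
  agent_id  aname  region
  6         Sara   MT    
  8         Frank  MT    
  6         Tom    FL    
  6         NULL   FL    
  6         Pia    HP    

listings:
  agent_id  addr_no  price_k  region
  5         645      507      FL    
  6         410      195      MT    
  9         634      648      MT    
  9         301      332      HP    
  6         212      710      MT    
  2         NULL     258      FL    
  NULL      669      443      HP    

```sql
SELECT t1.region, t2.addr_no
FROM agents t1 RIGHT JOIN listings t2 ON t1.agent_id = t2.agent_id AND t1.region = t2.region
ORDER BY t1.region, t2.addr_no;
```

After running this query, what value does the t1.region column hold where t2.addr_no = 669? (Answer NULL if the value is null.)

NULL

RIGHT JOIN keeps every row from `listings`; unmatched rows get NULL for `agents`'s columns.
Matching on t1.agent_id = t2.agent_id AND t1.region = t2.region. A NULL in a compared column never satisfies the condition.
- t1 (agent_id=6, region=MT) pairs with 2 row(s) of t2.
- t1 (agent_id=8, region=MT) has no partner in t2.
- t1 (agent_id=6, region=FL) has no partner in t2.
- t1 (agent_id=6, region=FL) has no partner in t2.
- t1 (agent_id=6, region=HP) has no partner in t2.
- 5 t2 row(s) had no t1 match → kept, t1 columns NULL.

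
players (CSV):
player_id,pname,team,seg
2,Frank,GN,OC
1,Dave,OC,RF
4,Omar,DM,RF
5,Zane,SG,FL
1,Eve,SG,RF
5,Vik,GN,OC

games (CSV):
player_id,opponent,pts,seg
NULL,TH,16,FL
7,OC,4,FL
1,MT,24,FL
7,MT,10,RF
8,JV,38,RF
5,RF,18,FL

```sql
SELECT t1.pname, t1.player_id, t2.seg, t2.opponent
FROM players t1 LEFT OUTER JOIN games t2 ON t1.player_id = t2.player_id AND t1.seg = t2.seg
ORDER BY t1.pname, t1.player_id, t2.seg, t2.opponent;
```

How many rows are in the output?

LEFT JOIN keeps every row from `players`; unmatched rows get NULL for `games`'s columns.
Matching on t1.player_id = t2.player_id AND t1.seg = t2.seg. A NULL in a compared column never satisfies the condition.
Matched pairs: 1; unmatched t1 rows kept: 5.
Total: 1 matched + 5 padded = 6 rows.

6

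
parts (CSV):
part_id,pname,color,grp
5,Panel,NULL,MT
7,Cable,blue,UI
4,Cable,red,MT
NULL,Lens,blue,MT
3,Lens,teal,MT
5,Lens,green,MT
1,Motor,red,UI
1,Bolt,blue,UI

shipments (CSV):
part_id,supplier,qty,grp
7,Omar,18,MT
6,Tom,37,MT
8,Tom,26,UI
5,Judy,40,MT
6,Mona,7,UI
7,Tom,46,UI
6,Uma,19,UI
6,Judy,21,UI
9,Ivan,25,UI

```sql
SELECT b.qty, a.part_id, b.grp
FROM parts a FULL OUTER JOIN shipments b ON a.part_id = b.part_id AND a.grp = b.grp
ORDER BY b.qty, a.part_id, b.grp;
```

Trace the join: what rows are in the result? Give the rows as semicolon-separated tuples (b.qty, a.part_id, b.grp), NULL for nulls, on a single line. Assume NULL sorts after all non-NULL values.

(7, NULL, UI); (18, NULL, MT); (19, NULL, UI); (21, NULL, UI); (25, NULL, UI); (26, NULL, UI); (37, NULL, MT); (40, 5, MT); (40, 5, MT); (46, 7, UI); (NULL, 1, NULL); (NULL, 1, NULL); (NULL, 3, NULL); (NULL, 4, NULL); (NULL, NULL, NULL)

FULL OUTER JOIN keeps every row from both sides; unmatched rows get NULL for the other side's columns.
Matching on a.part_id = b.part_id AND a.grp = b.grp. A NULL in a compared column never satisfies the condition.
- part_id=5, grp=MT: 1 matching b row(s), so 1 row(s) emitted.
- part_id=7, grp=UI: 1 matching b row(s), so 1 row(s) emitted.
- part_id=4, grp=MT: no b row matches, row kept with b columns NULL.
- part_id=NULL, grp=MT: no b row matches, row kept with b columns NULL.
- part_id=3, grp=MT: no b row matches, row kept with b columns NULL.
- part_id=5, grp=MT: 1 matching b row(s), so 1 row(s) emitted.
- part_id=1, grp=UI: no b row matches, row kept with b columns NULL.
- part_id=1, grp=UI: no b row matches, row kept with b columns NULL.
- plus 7 unmatched b row(s), each kept with NULL a columns.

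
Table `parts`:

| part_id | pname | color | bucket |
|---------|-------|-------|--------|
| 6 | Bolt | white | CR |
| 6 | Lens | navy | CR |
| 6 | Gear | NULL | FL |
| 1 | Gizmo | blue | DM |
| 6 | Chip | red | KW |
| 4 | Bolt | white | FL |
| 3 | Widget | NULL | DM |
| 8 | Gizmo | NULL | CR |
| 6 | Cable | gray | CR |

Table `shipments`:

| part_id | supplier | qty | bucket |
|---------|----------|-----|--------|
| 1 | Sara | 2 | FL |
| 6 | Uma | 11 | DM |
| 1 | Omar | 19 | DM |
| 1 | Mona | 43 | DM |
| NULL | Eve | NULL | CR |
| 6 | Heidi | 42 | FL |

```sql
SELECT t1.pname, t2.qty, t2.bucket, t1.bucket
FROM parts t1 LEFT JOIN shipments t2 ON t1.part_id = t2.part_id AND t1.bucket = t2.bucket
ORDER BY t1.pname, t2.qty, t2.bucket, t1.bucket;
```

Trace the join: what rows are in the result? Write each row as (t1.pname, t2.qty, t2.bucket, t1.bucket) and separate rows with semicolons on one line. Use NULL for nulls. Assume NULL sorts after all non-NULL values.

(Bolt, NULL, NULL, CR); (Bolt, NULL, NULL, FL); (Cable, NULL, NULL, CR); (Chip, NULL, NULL, KW); (Gear, 42, FL, FL); (Gizmo, 19, DM, DM); (Gizmo, 43, DM, DM); (Gizmo, NULL, NULL, CR); (Lens, NULL, NULL, CR); (Widget, NULL, NULL, DM)

LEFT JOIN keeps every row from `parts`; unmatched rows get NULL for `shipments`'s columns.
Matching on t1.part_id = t2.part_id AND t1.bucket = t2.bucket. A NULL in a compared column never satisfies the condition.
Matched pairs: 3; unmatched t1 rows kept: 7.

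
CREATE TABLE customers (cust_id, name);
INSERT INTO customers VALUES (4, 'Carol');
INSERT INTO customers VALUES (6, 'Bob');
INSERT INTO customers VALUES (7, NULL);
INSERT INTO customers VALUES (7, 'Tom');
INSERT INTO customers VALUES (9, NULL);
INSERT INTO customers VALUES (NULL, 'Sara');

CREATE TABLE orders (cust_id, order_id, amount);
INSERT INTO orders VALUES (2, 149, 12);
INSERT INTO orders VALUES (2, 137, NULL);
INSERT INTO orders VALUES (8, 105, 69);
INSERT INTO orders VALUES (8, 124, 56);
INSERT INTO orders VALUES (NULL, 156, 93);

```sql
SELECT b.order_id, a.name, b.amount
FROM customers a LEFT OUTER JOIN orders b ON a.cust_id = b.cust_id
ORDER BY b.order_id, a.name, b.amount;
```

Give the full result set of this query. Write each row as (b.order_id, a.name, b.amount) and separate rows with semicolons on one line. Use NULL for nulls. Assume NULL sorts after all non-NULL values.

(NULL, Bob, NULL); (NULL, Carol, NULL); (NULL, Sara, NULL); (NULL, Tom, NULL); (NULL, NULL, NULL); (NULL, NULL, NULL)

LEFT JOIN keeps every row from `customers`; unmatched rows get NULL for `orders`'s columns.
Matching on a.cust_id = b.cust_id. A NULL in a compared column never satisfies the condition.
Matched pairs: 0; unmatched a rows kept: 6.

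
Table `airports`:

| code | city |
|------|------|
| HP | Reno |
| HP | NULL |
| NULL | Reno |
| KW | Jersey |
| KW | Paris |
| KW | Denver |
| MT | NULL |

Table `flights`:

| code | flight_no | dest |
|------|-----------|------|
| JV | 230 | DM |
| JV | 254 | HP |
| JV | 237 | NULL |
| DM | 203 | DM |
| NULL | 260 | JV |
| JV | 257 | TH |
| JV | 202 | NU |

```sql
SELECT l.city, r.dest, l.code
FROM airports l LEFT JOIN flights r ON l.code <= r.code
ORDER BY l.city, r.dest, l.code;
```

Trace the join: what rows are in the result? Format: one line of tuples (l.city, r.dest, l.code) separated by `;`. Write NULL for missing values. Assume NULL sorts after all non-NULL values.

(Denver, NULL, KW); (Jersey, NULL, KW); (Paris, NULL, KW); (Reno, DM, HP); (Reno, HP, HP); (Reno, NU, HP); (Reno, TH, HP); (Reno, NULL, HP); (Reno, NULL, NULL); (NULL, DM, HP); (NULL, HP, HP); (NULL, NU, HP); (NULL, TH, HP); (NULL, NULL, HP); (NULL, NULL, MT)

LEFT JOIN keeps every row from `airports`; unmatched rows get NULL for `flights`'s columns.
Matching on l.code <= r.code. A NULL in a compared column never satisfies the condition.
Matched pairs: 10; unmatched l rows kept: 5.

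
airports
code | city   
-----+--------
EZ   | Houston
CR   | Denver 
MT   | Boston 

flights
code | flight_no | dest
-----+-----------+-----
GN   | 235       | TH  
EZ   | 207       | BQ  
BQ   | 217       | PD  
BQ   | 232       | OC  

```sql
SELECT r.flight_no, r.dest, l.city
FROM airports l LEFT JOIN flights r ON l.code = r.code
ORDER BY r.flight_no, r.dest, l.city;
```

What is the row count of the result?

3

LEFT JOIN keeps every row from `airports`; unmatched rows get NULL for `flights`'s columns.
Matching on l.code = r.code.
- l[0] code=EZ → 1 match(es) in r → 1 row(s).
- l[1] code=CR → no match; kept with NULLs on the r side.
- l[2] code=MT → no match; kept with NULLs on the r side.
Total: 1 matched + 2 padded = 3 rows.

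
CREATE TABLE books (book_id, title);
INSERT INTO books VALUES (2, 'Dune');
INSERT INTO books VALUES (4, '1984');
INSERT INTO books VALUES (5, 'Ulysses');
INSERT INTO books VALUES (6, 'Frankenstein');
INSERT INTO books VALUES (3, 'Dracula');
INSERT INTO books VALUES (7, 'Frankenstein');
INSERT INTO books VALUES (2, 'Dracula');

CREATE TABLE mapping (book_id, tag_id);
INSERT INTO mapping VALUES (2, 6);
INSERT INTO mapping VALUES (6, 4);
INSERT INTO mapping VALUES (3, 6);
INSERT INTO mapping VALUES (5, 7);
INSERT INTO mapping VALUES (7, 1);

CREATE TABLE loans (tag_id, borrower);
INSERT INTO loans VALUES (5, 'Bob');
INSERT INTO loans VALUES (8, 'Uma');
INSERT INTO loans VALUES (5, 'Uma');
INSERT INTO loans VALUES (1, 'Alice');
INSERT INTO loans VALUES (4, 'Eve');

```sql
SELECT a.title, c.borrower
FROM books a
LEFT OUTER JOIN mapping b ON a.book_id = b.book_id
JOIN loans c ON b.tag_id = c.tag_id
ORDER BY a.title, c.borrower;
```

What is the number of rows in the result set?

Step 1 — a LEFT JOIN b on book_id → 7 row(s).
Then INNER JOIN `loans c` on tag_id: keep only rows whose b.tag_id appears in c.
Result: 2 row(s).

2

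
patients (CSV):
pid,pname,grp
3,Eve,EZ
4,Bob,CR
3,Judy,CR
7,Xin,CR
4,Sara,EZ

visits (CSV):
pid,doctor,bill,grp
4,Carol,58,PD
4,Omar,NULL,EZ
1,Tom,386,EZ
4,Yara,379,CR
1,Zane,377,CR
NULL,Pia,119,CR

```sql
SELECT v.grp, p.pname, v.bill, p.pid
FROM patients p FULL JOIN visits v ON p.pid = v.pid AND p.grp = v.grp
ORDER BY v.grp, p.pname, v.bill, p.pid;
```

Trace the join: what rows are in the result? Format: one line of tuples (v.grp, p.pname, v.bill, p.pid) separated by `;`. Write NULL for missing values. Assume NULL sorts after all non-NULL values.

(CR, Bob, 379, 4); (CR, NULL, 119, NULL); (CR, NULL, 377, NULL); (EZ, Sara, NULL, 4); (EZ, NULL, 386, NULL); (PD, NULL, 58, NULL); (NULL, Eve, NULL, 3); (NULL, Judy, NULL, 3); (NULL, Xin, NULL, 7)

FULL OUTER JOIN keeps every row from both sides; unmatched rows get NULL for the other side's columns.
Matching on p.pid = v.pid AND p.grp = v.grp. A NULL in a compared column never satisfies the condition.
- p row (pid=3, grp=EZ): no match → kept, v columns NULL.
- p row (pid=4, grp=CR): matches 1 v row(s) → 1 output row(s).
- p row (pid=3, grp=CR): no match → kept, v columns NULL.
- p row (pid=7, grp=CR): no match → kept, v columns NULL.
- p row (pid=4, grp=EZ): matches 1 v row(s) → 1 output row(s).
- 4 v row(s) had no p match → kept, p columns NULL.
After projecting and ordering:
v.grp | p.pname | v.bill | p.pid
CR | Bob | 379 | 4
CR | NULL | 119 | NULL
CR | NULL | 377 | NULL
EZ | Sara | NULL | 4
EZ | NULL | 386 | NULL
PD | NULL | 58 | NULL
NULL | Eve | NULL | 3
NULL | Judy | NULL | 3
NULL | Xin | NULL | 7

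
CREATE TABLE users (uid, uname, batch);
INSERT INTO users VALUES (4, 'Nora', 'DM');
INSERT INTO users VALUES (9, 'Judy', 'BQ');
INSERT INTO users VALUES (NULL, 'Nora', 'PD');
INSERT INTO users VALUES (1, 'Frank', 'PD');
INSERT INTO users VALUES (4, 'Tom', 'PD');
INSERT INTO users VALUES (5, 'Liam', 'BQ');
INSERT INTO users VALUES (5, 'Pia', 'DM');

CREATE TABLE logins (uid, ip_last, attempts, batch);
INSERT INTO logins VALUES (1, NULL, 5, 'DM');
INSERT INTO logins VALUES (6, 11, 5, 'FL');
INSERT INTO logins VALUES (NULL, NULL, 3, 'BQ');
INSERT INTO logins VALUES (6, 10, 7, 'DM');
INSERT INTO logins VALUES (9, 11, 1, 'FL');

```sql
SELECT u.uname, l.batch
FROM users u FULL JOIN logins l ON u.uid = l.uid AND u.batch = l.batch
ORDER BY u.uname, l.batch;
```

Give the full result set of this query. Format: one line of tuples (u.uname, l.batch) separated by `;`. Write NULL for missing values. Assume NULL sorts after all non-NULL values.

(Frank, NULL); (Judy, NULL); (Liam, NULL); (Nora, NULL); (Nora, NULL); (Pia, NULL); (Tom, NULL); (NULL, BQ); (NULL, DM); (NULL, DM); (NULL, FL); (NULL, FL)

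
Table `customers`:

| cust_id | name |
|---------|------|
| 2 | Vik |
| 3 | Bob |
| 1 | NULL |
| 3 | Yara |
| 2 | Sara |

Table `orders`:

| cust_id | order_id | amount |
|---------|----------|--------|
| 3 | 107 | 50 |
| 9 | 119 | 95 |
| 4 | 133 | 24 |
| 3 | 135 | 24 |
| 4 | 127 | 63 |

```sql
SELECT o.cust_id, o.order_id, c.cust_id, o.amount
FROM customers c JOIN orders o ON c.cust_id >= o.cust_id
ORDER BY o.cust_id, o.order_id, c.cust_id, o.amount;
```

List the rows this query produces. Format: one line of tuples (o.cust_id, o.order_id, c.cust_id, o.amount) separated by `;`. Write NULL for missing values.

(3, 107, 3, 50); (3, 107, 3, 50); (3, 135, 3, 24); (3, 135, 3, 24)

INNER JOIN keeps only pairs where the ON condition holds.
Matching on c.cust_id >= o.cust_id.
- cust_id=2: no matching o row, dropped.
- cust_id=3: 2 matching o row(s), so 2 row(s) emitted.
- cust_id=1: no matching o row, dropped.
- cust_id=3: 2 matching o row(s), so 2 row(s) emitted.
- cust_id=2: no matching o row, dropped.
After projecting and ordering:
o.cust_id | o.order_id | c.cust_id | o.amount
3 | 107 | 3 | 50
3 | 107 | 3 | 50
3 | 135 | 3 | 24
3 | 135 | 3 | 24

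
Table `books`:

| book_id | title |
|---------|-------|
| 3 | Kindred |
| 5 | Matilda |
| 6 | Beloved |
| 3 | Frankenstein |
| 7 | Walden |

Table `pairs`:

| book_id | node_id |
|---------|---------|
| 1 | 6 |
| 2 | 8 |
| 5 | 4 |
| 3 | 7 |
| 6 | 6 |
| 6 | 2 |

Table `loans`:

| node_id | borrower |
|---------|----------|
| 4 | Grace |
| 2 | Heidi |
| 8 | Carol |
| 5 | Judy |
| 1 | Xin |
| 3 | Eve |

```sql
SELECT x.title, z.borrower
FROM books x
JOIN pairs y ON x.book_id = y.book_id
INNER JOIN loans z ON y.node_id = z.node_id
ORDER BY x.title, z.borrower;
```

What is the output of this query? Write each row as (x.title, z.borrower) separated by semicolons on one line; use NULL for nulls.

Evaluate left to right. First `books x INNER JOIN pairs y` on book_id: 5 row(s).
Then INNER JOIN `loans z` on node_id: keep only rows whose y.node_id appears in z.

(Beloved, Heidi); (Matilda, Grace)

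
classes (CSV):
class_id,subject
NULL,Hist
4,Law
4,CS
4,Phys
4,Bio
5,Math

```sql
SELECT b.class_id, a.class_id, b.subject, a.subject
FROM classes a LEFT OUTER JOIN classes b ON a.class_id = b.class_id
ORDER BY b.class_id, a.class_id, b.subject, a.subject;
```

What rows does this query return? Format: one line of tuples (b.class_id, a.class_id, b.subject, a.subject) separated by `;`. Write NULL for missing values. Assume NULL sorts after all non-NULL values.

LEFT JOIN keeps every row from `classes a`; unmatched rows get NULL for `classes b`'s columns.
Matching on a.class_id = b.class_id. A NULL in a compared column never satisfies the condition.
- a row (class_id=NULL): no match → kept, b columns NULL.
- a row (class_id=4): matches 4 b row(s) → 4 output row(s).
- a row (class_id=4): matches 4 b row(s) → 4 output row(s).
- a row (class_id=4): matches 4 b row(s) → 4 output row(s).
- a row (class_id=4): matches 4 b row(s) → 4 output row(s).
- a row (class_id=5): matches 1 b row(s) → 1 output row(s).

(4, 4, Bio, Bio); (4, 4, Bio, CS); (4, 4, Bio, Law); (4, 4, Bio, Phys); (4, 4, CS, Bio); (4, 4, CS, CS); (4, 4, CS, Law); (4, 4, CS, Phys); (4, 4, Law, Bio); (4, 4, Law, CS); (4, 4, Law, Law); (4, 4, Law, Phys); (4, 4, Phys, Bio); (4, 4, Phys, CS); (4, 4, Phys, Law); (4, 4, Phys, Phys); (5, 5, Math, Math); (NULL, NULL, NULL, Hist)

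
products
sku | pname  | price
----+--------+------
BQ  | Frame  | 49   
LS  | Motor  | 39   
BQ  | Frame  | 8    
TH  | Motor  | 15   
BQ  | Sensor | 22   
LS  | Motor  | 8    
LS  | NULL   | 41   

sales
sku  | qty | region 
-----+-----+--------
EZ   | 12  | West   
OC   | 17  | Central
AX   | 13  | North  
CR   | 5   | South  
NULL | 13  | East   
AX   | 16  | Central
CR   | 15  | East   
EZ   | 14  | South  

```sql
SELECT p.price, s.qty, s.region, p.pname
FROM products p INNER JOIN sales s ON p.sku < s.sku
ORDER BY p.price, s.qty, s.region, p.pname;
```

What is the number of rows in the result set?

INNER JOIN keeps only pairs where the ON condition holds.
Matching on p.sku < s.sku. A NULL in a compared column never satisfies the condition.
- p row (sku=BQ): matches 5 s row(s) → 5 output row(s).
- p row (sku=LS): matches 1 s row(s) → 1 output row(s).
- p row (sku=BQ): matches 5 s row(s) → 5 output row(s).
- p row (sku=TH): no match → dropped.
- p row (sku=BQ): matches 5 s row(s) → 5 output row(s).
- p row (sku=LS): matches 1 s row(s) → 1 output row(s).
- p row (sku=LS): matches 1 s row(s) → 1 output row(s).
Total: 18 rows.

18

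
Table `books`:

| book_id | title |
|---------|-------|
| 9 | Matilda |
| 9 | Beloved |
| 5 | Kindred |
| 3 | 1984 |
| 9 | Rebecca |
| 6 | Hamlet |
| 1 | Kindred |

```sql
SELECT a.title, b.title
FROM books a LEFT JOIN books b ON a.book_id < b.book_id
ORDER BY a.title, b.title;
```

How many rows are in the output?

21

LEFT JOIN keeps every row from `books a`; unmatched rows get NULL for `books b`'s columns.
Matching on a.book_id < b.book_id.
- book_id=9: no b row matches, row kept with b columns NULL.
- book_id=9: no b row matches, row kept with b columns NULL.
- book_id=5: 4 matching b row(s), so 4 row(s) emitted.
- book_id=3: 5 matching b row(s), so 5 row(s) emitted.
- book_id=9: no b row matches, row kept with b columns NULL.
- book_id=6: 3 matching b row(s), so 3 row(s) emitted.
- book_id=1: 6 matching b row(s), so 6 row(s) emitted.
Total: 18 matched + 3 padded = 21 rows.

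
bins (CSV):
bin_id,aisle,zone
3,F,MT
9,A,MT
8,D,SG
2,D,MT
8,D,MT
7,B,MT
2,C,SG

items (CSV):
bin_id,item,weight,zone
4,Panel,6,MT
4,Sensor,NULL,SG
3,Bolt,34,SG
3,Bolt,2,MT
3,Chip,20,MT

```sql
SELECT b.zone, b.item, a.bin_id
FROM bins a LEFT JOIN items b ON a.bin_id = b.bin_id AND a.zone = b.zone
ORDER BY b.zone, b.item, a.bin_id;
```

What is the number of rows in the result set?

LEFT JOIN keeps every row from `bins`; unmatched rows get NULL for `items`'s columns.
Matching on a.bin_id = b.bin_id AND a.zone = b.zone.
- a[0] bin_id=3, zone=MT → 2 match(es) in b → 2 row(s).
- a[1] bin_id=9, zone=MT → no match; kept with NULLs on the b side.
- a[2] bin_id=8, zone=SG → no match; kept with NULLs on the b side.
- a[3] bin_id=2, zone=MT → no match; kept with NULLs on the b side.
- a[4] bin_id=8, zone=MT → no match; kept with NULLs on the b side.
- a[5] bin_id=7, zone=MT → no match; kept with NULLs on the b side.
- a[6] bin_id=2, zone=SG → no match; kept with NULLs on the b side.
Total: 2 matched + 6 padded = 8 rows.

8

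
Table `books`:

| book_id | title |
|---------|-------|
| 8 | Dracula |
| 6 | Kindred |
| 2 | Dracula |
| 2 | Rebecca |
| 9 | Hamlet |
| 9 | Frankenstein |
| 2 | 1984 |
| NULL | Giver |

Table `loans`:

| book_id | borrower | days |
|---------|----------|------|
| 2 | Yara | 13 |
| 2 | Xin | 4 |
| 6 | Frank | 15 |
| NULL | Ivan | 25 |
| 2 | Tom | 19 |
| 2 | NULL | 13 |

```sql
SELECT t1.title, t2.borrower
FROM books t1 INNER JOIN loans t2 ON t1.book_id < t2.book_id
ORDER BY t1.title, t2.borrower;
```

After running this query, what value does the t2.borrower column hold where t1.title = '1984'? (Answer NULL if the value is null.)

INNER JOIN keeps only pairs where the ON condition holds.
Matching on t1.book_id < t2.book_id. A NULL in a compared column never satisfies the condition.
Matched pairs: 3.

Frank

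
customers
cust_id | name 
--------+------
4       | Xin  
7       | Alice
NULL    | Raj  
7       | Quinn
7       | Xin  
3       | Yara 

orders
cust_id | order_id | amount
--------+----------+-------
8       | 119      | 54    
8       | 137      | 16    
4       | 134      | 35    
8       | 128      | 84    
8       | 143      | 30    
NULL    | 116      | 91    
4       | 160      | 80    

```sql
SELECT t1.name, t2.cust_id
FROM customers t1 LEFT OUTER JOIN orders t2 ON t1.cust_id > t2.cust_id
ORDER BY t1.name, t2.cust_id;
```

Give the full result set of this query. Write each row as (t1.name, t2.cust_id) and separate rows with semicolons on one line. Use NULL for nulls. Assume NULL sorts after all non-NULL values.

(Alice, 4); (Alice, 4); (Quinn, 4); (Quinn, 4); (Raj, NULL); (Xin, 4); (Xin, 4); (Xin, NULL); (Yara, NULL)

LEFT JOIN keeps every row from `customers`; unmatched rows get NULL for `orders`'s columns.
Matching on t1.cust_id > t2.cust_id. A NULL in a compared column never satisfies the condition.
- t1 (cust_id=4) has no partner → padded with NULL.
- t1 (cust_id=7) pairs with 2 row(s) of t2.
- t1 (cust_id=NULL) has no partner → padded with NULL.
- t1 (cust_id=7) pairs with 2 row(s) of t2.
- t1 (cust_id=7) pairs with 2 row(s) of t2.
- t1 (cust_id=3) has no partner → padded with NULL.
After projecting and ordering:
t1.name | t2.cust_id
Alice | 4
Alice | 4
Quinn | 4
Quinn | 4
Raj | NULL
Xin | 4
Xin | 4
Xin | NULL
Yara | NULL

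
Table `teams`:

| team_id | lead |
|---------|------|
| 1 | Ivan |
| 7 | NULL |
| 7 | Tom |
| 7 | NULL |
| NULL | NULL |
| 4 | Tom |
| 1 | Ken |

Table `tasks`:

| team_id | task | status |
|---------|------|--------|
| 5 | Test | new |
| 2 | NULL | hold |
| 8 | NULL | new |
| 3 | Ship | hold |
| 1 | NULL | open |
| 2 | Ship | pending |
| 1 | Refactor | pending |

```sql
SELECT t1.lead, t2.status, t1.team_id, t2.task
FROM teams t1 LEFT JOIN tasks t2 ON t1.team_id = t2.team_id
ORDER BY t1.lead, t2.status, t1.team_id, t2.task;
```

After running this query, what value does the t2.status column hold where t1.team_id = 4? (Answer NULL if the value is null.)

LEFT JOIN keeps every row from `teams`; unmatched rows get NULL for `tasks`'s columns.
Matching on t1.team_id = t2.team_id. A NULL in a compared column never satisfies the condition.
Matched pairs: 4; unmatched t1 rows kept: 5.

NULL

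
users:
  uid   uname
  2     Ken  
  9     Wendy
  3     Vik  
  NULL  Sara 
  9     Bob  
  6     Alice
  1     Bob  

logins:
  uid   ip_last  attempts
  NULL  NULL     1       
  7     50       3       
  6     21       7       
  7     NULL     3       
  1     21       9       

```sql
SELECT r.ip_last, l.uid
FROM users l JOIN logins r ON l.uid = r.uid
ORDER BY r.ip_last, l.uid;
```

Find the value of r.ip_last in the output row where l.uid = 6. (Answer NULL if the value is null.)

INNER JOIN keeps only pairs where the ON condition holds.
Matching on l.uid = r.uid. A NULL in a compared column never satisfies the condition.
- l[0] uid=2 → no match; dropped.
- l[1] uid=9 → no match; dropped.
- l[2] uid=3 → no match; dropped.
- l[3] uid=NULL → no match; dropped.
- l[4] uid=9 → no match; dropped.
- l[5] uid=6 → 1 match(es) in r → 1 row(s).
- l[6] uid=1 → 1 match(es) in r → 1 row(s).

21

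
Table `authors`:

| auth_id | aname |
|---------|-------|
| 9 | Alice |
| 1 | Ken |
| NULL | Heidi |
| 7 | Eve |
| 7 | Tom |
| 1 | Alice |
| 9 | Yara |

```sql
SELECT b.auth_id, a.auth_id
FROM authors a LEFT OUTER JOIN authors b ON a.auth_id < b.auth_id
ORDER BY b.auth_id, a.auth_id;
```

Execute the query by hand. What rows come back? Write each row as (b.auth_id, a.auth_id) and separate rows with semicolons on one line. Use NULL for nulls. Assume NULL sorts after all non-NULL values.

(7, 1); (7, 1); (7, 1); (7, 1); (9, 1); (9, 1); (9, 1); (9, 1); (9, 7); (9, 7); (9, 7); (9, 7); (NULL, 9); (NULL, 9); (NULL, NULL)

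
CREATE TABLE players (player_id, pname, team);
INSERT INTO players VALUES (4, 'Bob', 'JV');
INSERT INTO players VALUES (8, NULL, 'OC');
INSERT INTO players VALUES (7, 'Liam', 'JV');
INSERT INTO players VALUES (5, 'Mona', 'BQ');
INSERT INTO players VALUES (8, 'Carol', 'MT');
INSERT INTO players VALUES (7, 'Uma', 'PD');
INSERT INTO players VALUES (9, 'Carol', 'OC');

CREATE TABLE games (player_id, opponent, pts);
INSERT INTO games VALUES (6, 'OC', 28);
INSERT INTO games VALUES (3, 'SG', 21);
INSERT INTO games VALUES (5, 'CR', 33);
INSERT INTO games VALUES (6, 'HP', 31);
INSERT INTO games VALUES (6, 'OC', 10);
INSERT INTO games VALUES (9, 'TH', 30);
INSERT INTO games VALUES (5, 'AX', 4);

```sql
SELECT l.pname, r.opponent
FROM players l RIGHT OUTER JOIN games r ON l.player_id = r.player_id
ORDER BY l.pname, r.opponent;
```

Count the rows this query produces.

7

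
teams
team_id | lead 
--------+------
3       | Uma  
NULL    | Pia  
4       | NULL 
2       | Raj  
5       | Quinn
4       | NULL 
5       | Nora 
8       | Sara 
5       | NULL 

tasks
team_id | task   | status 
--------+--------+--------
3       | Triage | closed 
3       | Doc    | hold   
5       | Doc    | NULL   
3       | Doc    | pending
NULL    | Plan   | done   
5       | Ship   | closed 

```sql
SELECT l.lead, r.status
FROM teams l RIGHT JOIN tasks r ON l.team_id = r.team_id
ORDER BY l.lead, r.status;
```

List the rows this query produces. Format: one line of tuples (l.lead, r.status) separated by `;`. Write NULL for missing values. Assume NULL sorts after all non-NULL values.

(Nora, closed); (Nora, NULL); (Quinn, closed); (Quinn, NULL); (Uma, closed); (Uma, hold); (Uma, pending); (NULL, closed); (NULL, done); (NULL, NULL)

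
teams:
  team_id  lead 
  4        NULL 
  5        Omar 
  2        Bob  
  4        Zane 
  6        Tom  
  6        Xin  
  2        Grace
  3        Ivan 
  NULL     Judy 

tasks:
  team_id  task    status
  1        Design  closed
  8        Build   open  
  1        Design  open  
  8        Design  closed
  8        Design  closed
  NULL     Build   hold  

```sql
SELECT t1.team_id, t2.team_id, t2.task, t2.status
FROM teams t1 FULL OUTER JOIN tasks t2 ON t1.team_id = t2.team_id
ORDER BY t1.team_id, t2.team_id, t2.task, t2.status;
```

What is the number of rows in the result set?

FULL OUTER JOIN keeps every row from both sides; unmatched rows get NULL for the other side's columns.
Matching on t1.team_id = t2.team_id. A NULL in a compared column never satisfies the condition.
- team_id=4: no t2 row matches, row kept with t2 columns NULL.
- team_id=5: no t2 row matches, row kept with t2 columns NULL.
- team_id=2: no t2 row matches, row kept with t2 columns NULL.
- team_id=4: no t2 row matches, row kept with t2 columns NULL.
- team_id=6: no t2 row matches, row kept with t2 columns NULL.
- team_id=6: no t2 row matches, row kept with t2 columns NULL.
- team_id=2: no t2 row matches, row kept with t2 columns NULL.
- team_id=3: no t2 row matches, row kept with t2 columns NULL.
- team_id=NULL: no t2 row matches, row kept with t2 columns NULL.
- plus 6 unmatched t2 row(s), each kept with NULL t1 columns.
Total: 0 matched + 15 padded = 15 rows.

15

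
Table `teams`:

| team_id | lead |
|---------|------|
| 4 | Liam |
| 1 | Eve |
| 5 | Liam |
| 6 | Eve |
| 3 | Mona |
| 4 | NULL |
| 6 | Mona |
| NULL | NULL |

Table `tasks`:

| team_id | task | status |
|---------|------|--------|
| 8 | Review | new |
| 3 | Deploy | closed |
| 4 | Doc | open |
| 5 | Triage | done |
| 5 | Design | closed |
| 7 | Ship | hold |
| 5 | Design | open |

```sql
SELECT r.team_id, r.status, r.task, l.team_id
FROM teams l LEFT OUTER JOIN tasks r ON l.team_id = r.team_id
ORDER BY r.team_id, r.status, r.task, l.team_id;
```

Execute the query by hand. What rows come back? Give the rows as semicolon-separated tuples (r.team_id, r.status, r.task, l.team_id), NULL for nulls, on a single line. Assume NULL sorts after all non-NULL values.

LEFT JOIN keeps every row from `teams`; unmatched rows get NULL for `tasks`'s columns.
Matching on l.team_id = r.team_id. A NULL in a compared column never satisfies the condition.
- l[0] team_id=4 → 1 match(es) in r → 1 row(s).
- l[1] team_id=1 → no match; kept with NULLs on the r side.
- l[2] team_id=5 → 3 match(es) in r → 3 row(s).
- l[3] team_id=6 → no match; kept with NULLs on the r side.
- l[4] team_id=3 → 1 match(es) in r → 1 row(s).
- l[5] team_id=4 → 1 match(es) in r → 1 row(s).
- l[6] team_id=6 → no match; kept with NULLs on the r side.
- l[7] team_id=NULL → no match; kept with NULLs on the r side.
After projecting and ordering:
r.team_id | r.status | r.task | l.team_id
3 | closed | Deploy | 3
4 | open | Doc | 4
4 | open | Doc | 4
5 | closed | Design | 5
5 | done | Triage | 5
5 | open | Design | 5
NULL | NULL | NULL | 1
NULL | NULL | NULL | 6
NULL | NULL | NULL | 6
NULL | NULL | NULL | NULL

(3, closed, Deploy, 3); (4, open, Doc, 4); (4, open, Doc, 4); (5, closed, Design, 5); (5, done, Triage, 5); (5, open, Design, 5); (NULL, NULL, NULL, 1); (NULL, NULL, NULL, 6); (NULL, NULL, NULL, 6); (NULL, NULL, NULL, NULL)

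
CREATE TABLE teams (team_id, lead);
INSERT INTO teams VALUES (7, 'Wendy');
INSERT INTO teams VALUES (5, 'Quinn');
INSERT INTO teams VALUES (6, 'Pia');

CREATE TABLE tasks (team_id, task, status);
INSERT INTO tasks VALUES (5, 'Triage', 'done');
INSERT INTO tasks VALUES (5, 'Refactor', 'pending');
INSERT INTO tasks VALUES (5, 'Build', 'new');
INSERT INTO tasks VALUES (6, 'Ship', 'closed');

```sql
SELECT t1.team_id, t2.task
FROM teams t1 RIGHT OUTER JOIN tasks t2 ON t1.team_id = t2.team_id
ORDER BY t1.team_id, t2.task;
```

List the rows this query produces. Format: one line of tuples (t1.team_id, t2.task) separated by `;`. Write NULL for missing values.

RIGHT JOIN keeps every row from `tasks`; unmatched rows get NULL for `teams`'s columns.
Matching on t1.team_id = t2.team_id.
- t1[0] team_id=7 → no match.
- t1[1] team_id=5 → 3 match(es) in t2 → 3 row(s).
- t1[2] team_id=6 → 1 match(es) in t2 → 1 row(s).
- every t2 row matched at least one t1 row.
After projecting and ordering:
t1.team_id | t2.task
5 | Build
5 | Refactor
5 | Triage
6 | Ship

(5, Build); (5, Refactor); (5, Triage); (6, Ship)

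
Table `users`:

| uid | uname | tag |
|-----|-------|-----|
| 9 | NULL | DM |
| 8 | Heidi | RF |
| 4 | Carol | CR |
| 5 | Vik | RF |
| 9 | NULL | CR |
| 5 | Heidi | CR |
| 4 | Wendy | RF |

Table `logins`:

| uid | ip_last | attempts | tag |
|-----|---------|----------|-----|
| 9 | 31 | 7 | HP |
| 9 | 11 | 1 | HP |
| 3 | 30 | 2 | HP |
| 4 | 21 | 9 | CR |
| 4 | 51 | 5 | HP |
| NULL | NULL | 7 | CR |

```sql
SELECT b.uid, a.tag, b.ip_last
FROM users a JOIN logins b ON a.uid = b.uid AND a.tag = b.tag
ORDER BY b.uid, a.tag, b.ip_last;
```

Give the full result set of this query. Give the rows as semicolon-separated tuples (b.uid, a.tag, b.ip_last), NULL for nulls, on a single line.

(4, CR, 21)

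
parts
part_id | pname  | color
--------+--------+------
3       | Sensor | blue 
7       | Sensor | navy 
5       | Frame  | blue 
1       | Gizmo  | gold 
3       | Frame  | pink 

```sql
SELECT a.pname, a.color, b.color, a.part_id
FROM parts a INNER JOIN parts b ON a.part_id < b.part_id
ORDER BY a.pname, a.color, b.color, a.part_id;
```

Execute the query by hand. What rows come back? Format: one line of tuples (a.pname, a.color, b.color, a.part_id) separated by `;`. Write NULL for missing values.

INNER JOIN keeps only pairs where the ON condition holds.
Matching on a.part_id < b.part_id.
- part_id=3: 2 matching b row(s), so 2 row(s) emitted.
- part_id=7: no matching b row, dropped.
- part_id=5: 1 matching b row(s), so 1 row(s) emitted.
- part_id=1: 4 matching b row(s), so 4 row(s) emitted.
- part_id=3: 2 matching b row(s), so 2 row(s) emitted.
After projecting and ordering:
a.pname | a.color | b.color | a.part_id
Frame | blue | navy | 5
Frame | pink | blue | 3
Frame | pink | navy | 3
Gizmo | gold | blue | 1
Gizmo | gold | blue | 1
Gizmo | gold | navy | 1
Gizmo | gold | pink | 1
Sensor | blue | blue | 3
Sensor | blue | navy | 3

(Frame, blue, navy, 5); (Frame, pink, blue, 3); (Frame, pink, navy, 3); (Gizmo, gold, blue, 1); (Gizmo, gold, blue, 1); (Gizmo, gold, navy, 1); (Gizmo, gold, pink, 1); (Sensor, blue, blue, 3); (Sensor, blue, navy, 3)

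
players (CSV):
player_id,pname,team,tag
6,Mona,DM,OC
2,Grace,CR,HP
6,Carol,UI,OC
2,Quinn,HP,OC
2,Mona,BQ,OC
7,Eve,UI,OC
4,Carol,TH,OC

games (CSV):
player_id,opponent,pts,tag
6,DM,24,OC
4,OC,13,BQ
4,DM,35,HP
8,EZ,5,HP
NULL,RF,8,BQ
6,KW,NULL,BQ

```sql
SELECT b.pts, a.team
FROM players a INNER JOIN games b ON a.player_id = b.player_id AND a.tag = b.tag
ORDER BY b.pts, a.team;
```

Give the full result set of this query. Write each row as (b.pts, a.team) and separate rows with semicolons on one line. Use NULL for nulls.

(24, DM); (24, UI)

INNER JOIN keeps only pairs where the ON condition holds.
Matching on a.player_id = b.player_id AND a.tag = b.tag. A NULL in a compared column never satisfies the condition.
- a[0] player_id=6, tag=OC → 1 match(es) in b → 1 row(s).
- a[1] player_id=2, tag=HP → no match; dropped.
- a[2] player_id=6, tag=OC → 1 match(es) in b → 1 row(s).
- a[3] player_id=2, tag=OC → no match; dropped.
- a[4] player_id=2, tag=OC → no match; dropped.
- a[5] player_id=7, tag=OC → no match; dropped.
- a[6] player_id=4, tag=OC → no match; dropped.
After projecting and ordering:
b.pts | a.team
24 | DM
24 | UI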